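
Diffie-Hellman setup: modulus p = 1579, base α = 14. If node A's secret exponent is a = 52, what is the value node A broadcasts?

393

Public value = 14^52 (mod 1579).
14^1 ≡ 14 (mod 1579)
14^2 = (14^1)^2 ≡ 14^2 = 196 ≡ 196 (mod 1579)
14^4 = (14^2)^2 ≡ 196^2 = 38416 ≡ 520 (mod 1579)
14^8 = (14^4)^2 ≡ 520^2 = 270400 ≡ 391 (mod 1579)
14^16 = (14^8)^2 ≡ 391^2 = 152881 ≡ 1297 (mod 1579)
14^32 = (14^16)^2 ≡ 1297^2 = 1682209 ≡ 574 (mod 1579)
14^52 = 14^32 · 14^16 · 14^4 ≡ 574 · 1297 · 520 ≡ 393 (mod 1579).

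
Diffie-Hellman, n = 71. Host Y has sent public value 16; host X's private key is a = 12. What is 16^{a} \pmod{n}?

27

Shared key K = 16^12 mod 71.
16^1 ≡ 16 (mod 71)
16^2 = (16^1)^2 ≡ 16^2 = 256 ≡ 43 (mod 71)
16^4 = (16^2)^2 ≡ 43^2 = 1849 ≡ 3 (mod 71)
16^8 = (16^4)^2 ≡ 3^2 = 9 ≡ 9 (mod 71)
16^12 = 16^8 · 16^4 ≡ 9 · 3 ≡ 27 (mod 71).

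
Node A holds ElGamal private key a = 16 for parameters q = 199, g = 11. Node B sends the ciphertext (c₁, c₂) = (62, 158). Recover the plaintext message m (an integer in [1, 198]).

Shared mask s = c₁^a mod q = 62^16 mod 199.
62^1 ≡ 62 (mod 199)
62^2 = (62^1)^2 ≡ 62^2 = 3844 ≡ 63 (mod 199)
62^4 = (62^2)^2 ≡ 63^2 = 3969 ≡ 188 (mod 199)
62^8 = (62^4)^2 ≡ 188^2 = 35344 ≡ 121 (mod 199)
62^16 = (62^8)^2 ≡ 121^2 = 14641 ≡ 114 (mod 199)
So s = 114; s⁻¹ ≡ 103 (mod 199).
m = c₂ · s⁻¹ mod 199 = 158 · 103 mod 199 = 155.

155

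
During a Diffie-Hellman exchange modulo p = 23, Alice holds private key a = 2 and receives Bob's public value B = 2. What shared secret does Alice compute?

4

Shared key K = 2^2 mod 23.
2^1 ≡ 2 (mod 23)
2^2 = (2^1)^2 ≡ 2^2 = 4 ≡ 4 (mod 23)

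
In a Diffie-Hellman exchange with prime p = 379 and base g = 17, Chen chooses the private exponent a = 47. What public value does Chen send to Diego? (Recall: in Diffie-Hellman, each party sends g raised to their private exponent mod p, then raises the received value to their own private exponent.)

99

Public value = 17^47 mod 379.
17^1 ≡ 17 (mod 379)
17^2 = (17^1)^2 ≡ 17^2 = 289 ≡ 289 (mod 379)
17^4 = (17^2)^2 ≡ 289^2 = 83521 ≡ 141 (mod 379)
17^8 = (17^4)^2 ≡ 141^2 = 19881 ≡ 173 (mod 379)
17^16 = (17^8)^2 ≡ 173^2 = 29929 ≡ 367 (mod 379)
17^32 = (17^16)^2 ≡ 367^2 = 134689 ≡ 144 (mod 379)
17^47 = 17^32 · 17^8 · 17^4 · 17^2 · 17^1 ≡ 144 · 173 · 141 · 289 · 17 ≡ 99 (mod 379).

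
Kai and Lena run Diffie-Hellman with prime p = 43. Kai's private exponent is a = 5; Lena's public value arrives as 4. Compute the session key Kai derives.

35

Shared key K = 4^5 mod 43.
4^1 ≡ 4 (mod 43)
4^2 = (4^1)^2 ≡ 4^2 = 16 ≡ 16 (mod 43)
4^4 = (4^2)^2 ≡ 16^2 = 256 ≡ 41 (mod 43)
4^5 = 4^4 · 4^1 ≡ 41 · 4 ≡ 35 (mod 43).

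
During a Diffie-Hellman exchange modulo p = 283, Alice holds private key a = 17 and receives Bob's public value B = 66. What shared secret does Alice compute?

106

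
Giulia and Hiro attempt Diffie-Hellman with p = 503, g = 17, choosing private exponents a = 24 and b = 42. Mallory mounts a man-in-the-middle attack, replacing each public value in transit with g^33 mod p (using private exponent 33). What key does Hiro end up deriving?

Hiro receives Mallory's public value M = 17^33 mod 503 instead of the honest one.
17^1 ≡ 17 (mod 503)
17^2 = (17^1)^2 ≡ 17^2 = 289 ≡ 289 (mod 503)
17^4 = (17^2)^2 ≡ 289^2 = 83521 ≡ 23 (mod 503)
17^8 = (17^4)^2 ≡ 23^2 = 529 ≡ 26 (mod 503)
17^16 = (17^8)^2 ≡ 26^2 = 676 ≡ 173 (mod 503)
17^32 = (17^16)^2 ≡ 173^2 = 29929 ≡ 252 (mod 503)
17^33 = 17^32 · 17^1 ≡ 252 · 17 ≡ 260 (mod 503).
So M = 260. Hiro computes K = M^42 mod 503.
260^1 ≡ 260 (mod 503)
260^2 = (260^1)^2 ≡ 260^2 = 67600 ≡ 198 (mod 503)
260^4 = (260^2)^2 ≡ 198^2 = 39204 ≡ 473 (mod 503)
260^8 = (260^4)^2 ≡ 473^2 = 223729 ≡ 397 (mod 503)
260^16 = (260^8)^2 ≡ 397^2 = 157609 ≡ 170 (mod 503)
260^32 = (260^16)^2 ≡ 170^2 = 28900 ≡ 229 (mod 503)
260^42 = 260^32 · 260^8 · 260^2 ≡ 229 · 397 · 198 ≡ 416 (mod 503).

416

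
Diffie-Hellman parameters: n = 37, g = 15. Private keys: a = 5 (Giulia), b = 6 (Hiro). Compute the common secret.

11

Giulia sends A = g^a mod n = 15^5 mod 37.
15^1 ≡ 15 (mod 37)
15^2 = (15^1)^2 ≡ 15^2 = 225 ≡ 3 (mod 37)
15^4 = (15^2)^2 ≡ 3^2 = 9 ≡ 9 (mod 37)
15^5 = 15^4 · 15^1 ≡ 9 · 15 ≡ 24 (mod 37).
So A = 24. Hiro then computes K = A^b mod n = 24^6 mod 37.
24^1 ≡ 24 (mod 37)
24^2 = (24^1)^2 ≡ 24^2 = 576 ≡ 21 (mod 37)
24^4 = (24^2)^2 ≡ 21^2 = 441 ≡ 34 (mod 37)
24^6 = 24^4 · 24^2 ≡ 34 · 21 ≡ 11 (mod 37).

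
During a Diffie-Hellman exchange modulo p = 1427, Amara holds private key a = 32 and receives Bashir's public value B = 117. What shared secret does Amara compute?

603

Shared key K = 117^32 mod 1427.
117^1 ≡ 117 (mod 1427)
117^2 = (117^1)^2 ≡ 117^2 = 13689 ≡ 846 (mod 1427)
117^4 = (117^2)^2 ≡ 846^2 = 715716 ≡ 789 (mod 1427)
117^8 = (117^4)^2 ≡ 789^2 = 622521 ≡ 349 (mod 1427)
117^16 = (117^8)^2 ≡ 349^2 = 121801 ≡ 506 (mod 1427)
117^32 = (117^16)^2 ≡ 506^2 = 256036 ≡ 603 (mod 1427)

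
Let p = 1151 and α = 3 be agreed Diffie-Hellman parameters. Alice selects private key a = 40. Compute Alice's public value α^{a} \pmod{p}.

Public value = 3^{40} \pmod{1151}.
3^1 ≡ 3 (mod 1151)
3^2 = (3^1)^2 ≡ 3^2 = 9 ≡ 9 (mod 1151)
3^4 = (3^2)^2 ≡ 9^2 = 81 ≡ 81 (mod 1151)
3^8 = (3^4)^2 ≡ 81^2 = 6561 ≡ 806 (mod 1151)
3^16 = (3^8)^2 ≡ 806^2 = 649636 ≡ 472 (mod 1151)
3^32 = (3^16)^2 ≡ 472^2 = 222784 ≡ 641 (mod 1151)
3^40 = 3^32 · 3^8 ≡ 641 · 806 ≡ 998 (mod 1151).

998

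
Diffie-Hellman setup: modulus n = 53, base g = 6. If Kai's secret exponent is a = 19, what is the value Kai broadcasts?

37

Public value = 6^19 mod 53.
6^1 ≡ 6 (mod 53)
6^2 = (6^1)^2 ≡ 6^2 = 36 ≡ 36 (mod 53)
6^4 = (6^2)^2 ≡ 36^2 = 1296 ≡ 24 (mod 53)
6^8 = (6^4)^2 ≡ 24^2 = 576 ≡ 46 (mod 53)
6^16 = (6^8)^2 ≡ 46^2 = 2116 ≡ 49 (mod 53)
6^19 = 6^16 · 6^2 · 6^1 ≡ 49 · 36 · 6 ≡ 37 (mod 53).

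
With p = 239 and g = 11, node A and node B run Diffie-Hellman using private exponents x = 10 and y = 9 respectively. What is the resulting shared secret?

Node B sends B = g^y mod p = 11^9 mod 239.
11^1 ≡ 11 (mod 239)
11^2 = (11^1)^2 ≡ 11^2 = 121 ≡ 121 (mod 239)
11^4 = (11^2)^2 ≡ 121^2 = 14641 ≡ 62 (mod 239)
11^8 = (11^4)^2 ≡ 62^2 = 3844 ≡ 20 (mod 239)
11^9 = 11^8 · 11^1 ≡ 20 · 11 ≡ 220 (mod 239).
So B = 220. Node A then computes K = B^x mod p = 220^10 mod 239.
220^1 ≡ 220 (mod 239)
220^2 = (220^1)^2 ≡ 220^2 = 48400 ≡ 122 (mod 239)
220^4 = (220^2)^2 ≡ 122^2 = 14884 ≡ 66 (mod 239)
220^8 = (220^4)^2 ≡ 66^2 = 4356 ≡ 54 (mod 239)
220^10 = 220^8 · 220^2 ≡ 54 · 122 ≡ 135 (mod 239).

135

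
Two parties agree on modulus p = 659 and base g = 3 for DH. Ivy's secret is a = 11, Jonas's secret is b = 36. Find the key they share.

292

Jonas sends B = g^b mod p = 3^36 mod 659.
3^1 ≡ 3 (mod 659)
3^2 = (3^1)^2 ≡ 3^2 = 9 ≡ 9 (mod 659)
3^4 = (3^2)^2 ≡ 9^2 = 81 ≡ 81 (mod 659)
3^8 = (3^4)^2 ≡ 81^2 = 6561 ≡ 630 (mod 659)
3^16 = (3^8)^2 ≡ 630^2 = 396900 ≡ 182 (mod 659)
3^32 = (3^16)^2 ≡ 182^2 = 33124 ≡ 174 (mod 659)
3^36 = 3^32 · 3^4 ≡ 174 · 81 ≡ 255 (mod 659).
So B = 255. Ivy then computes K = B^a mod p = 255^11 mod 659.
255^1 ≡ 255 (mod 659)
255^2 = (255^1)^2 ≡ 255^2 = 65025 ≡ 443 (mod 659)
255^4 = (255^2)^2 ≡ 443^2 = 196249 ≡ 526 (mod 659)
255^8 = (255^4)^2 ≡ 526^2 = 276676 ≡ 555 (mod 659)
255^11 = 255^8 · 255^2 · 255^1 ≡ 555 · 443 · 255 ≡ 292 (mod 659).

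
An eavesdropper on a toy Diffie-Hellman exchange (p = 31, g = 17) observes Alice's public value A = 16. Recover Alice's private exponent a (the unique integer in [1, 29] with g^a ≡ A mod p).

Try successive powers of 17 modulo 31:
17^1 ≡ 17
17^2 ≡ 10
17^3 ≡ 15
17^4 ≡ 7
17^5 ≡ 26
17^6 ≡ 8
17^7 ≡ 12
17^8 ≡ 18
17^9 ≡ 27
17^10 ≡ 25
17^11 ≡ 22
17^12 ≡ 2
17^13 ≡ 3
17^14 ≡ 20
17^15 ≡ 30
17^16 ≡ 14
17^17 ≡ 21
17^18 ≡ 16
Found: a = 18.

18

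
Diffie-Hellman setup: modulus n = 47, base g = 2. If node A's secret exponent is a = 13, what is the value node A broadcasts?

Public value = 2^13 (mod 47).
2^1 ≡ 2 (mod 47)
2^2 = (2^1)^2 ≡ 2^2 = 4 ≡ 4 (mod 47)
2^4 = (2^2)^2 ≡ 4^2 = 16 ≡ 16 (mod 47)
2^8 = (2^4)^2 ≡ 16^2 = 256 ≡ 21 (mod 47)
2^13 = 2^8 · 2^4 · 2^1 ≡ 21 · 16 · 2 ≡ 14 (mod 47).

14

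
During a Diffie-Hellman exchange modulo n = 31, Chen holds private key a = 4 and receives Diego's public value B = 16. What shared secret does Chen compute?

Shared key K = 16^4 mod 31.
16^1 ≡ 16 (mod 31)
16^2 = (16^1)^2 ≡ 16^2 = 256 ≡ 8 (mod 31)
16^4 = (16^2)^2 ≡ 8^2 = 64 ≡ 2 (mod 31)

2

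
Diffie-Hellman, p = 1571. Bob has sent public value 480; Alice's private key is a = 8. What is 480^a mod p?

728

Shared key K = 480^8 mod 1571.
480^1 ≡ 480 (mod 1571)
480^2 = (480^1)^2 ≡ 480^2 = 230400 ≡ 1034 (mod 1571)
480^4 = (480^2)^2 ≡ 1034^2 = 1069156 ≡ 876 (mod 1571)
480^8 = (480^4)^2 ≡ 876^2 = 767376 ≡ 728 (mod 1571)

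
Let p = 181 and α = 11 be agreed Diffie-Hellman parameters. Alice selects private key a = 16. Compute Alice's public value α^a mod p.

Public value = 11^16 mod 181.
11^1 ≡ 11 (mod 181)
11^2 = (11^1)^2 ≡ 11^2 = 121 ≡ 121 (mod 181)
11^4 = (11^2)^2 ≡ 121^2 = 14641 ≡ 161 (mod 181)
11^8 = (11^4)^2 ≡ 161^2 = 25921 ≡ 38 (mod 181)
11^16 = (11^8)^2 ≡ 38^2 = 1444 ≡ 177 (mod 181)

177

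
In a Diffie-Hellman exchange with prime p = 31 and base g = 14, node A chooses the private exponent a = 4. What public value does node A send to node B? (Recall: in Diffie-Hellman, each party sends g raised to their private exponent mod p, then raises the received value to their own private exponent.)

7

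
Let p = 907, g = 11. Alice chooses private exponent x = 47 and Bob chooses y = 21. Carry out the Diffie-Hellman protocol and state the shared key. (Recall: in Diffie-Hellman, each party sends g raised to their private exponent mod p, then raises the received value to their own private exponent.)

Alice sends A = g^x mod p = 11^47 mod 907.
11^1 ≡ 11 (mod 907)
11^2 = (11^1)^2 ≡ 11^2 = 121 ≡ 121 (mod 907)
11^4 = (11^2)^2 ≡ 121^2 = 14641 ≡ 129 (mod 907)
11^8 = (11^4)^2 ≡ 129^2 = 16641 ≡ 315 (mod 907)
11^16 = (11^8)^2 ≡ 315^2 = 99225 ≡ 362 (mod 907)
11^32 = (11^16)^2 ≡ 362^2 = 131044 ≡ 436 (mod 907)
11^47 = 11^32 · 11^8 · 11^4 · 11^2 · 11^1 ≡ 436 · 315 · 129 · 121 · 11 ≡ 496 (mod 907).
So A = 496. Bob then computes K = A^y mod p = 496^21 mod 907.
496^1 ≡ 496 (mod 907)
496^2 = (496^1)^2 ≡ 496^2 = 246016 ≡ 219 (mod 907)
496^4 = (496^2)^2 ≡ 219^2 = 47961 ≡ 797 (mod 907)
496^8 = (496^4)^2 ≡ 797^2 = 635209 ≡ 309 (mod 907)
496^16 = (496^8)^2 ≡ 309^2 = 95481 ≡ 246 (mod 907)
496^21 = 496^16 · 496^4 · 496^1 ≡ 246 · 797 · 496 ≡ 26 (mod 907).

26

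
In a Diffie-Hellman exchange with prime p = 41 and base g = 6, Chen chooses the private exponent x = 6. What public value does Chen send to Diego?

39

Public value = 6^6 mod 41.
6^1 ≡ 6 (mod 41)
6^2 = (6^1)^2 ≡ 6^2 = 36 ≡ 36 (mod 41)
6^4 = (6^2)^2 ≡ 36^2 = 1296 ≡ 25 (mod 41)
6^6 = 6^4 · 6^2 ≡ 25 · 36 ≡ 39 (mod 41).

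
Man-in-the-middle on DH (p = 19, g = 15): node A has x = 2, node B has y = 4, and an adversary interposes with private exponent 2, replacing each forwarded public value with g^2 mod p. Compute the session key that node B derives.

Node B receives an adversary's public value M = 15^2 mod 19 instead of the honest one.
15^1 ≡ 15 (mod 19)
15^2 = (15^1)^2 ≡ 15^2 = 225 ≡ 16 (mod 19)
So M = 16. Node B computes K = M^4 mod 19.
16^1 ≡ 16 (mod 19)
16^2 = (16^1)^2 ≡ 16^2 = 256 ≡ 9 (mod 19)
16^4 = (16^2)^2 ≡ 9^2 = 81 ≡ 5 (mod 19)

5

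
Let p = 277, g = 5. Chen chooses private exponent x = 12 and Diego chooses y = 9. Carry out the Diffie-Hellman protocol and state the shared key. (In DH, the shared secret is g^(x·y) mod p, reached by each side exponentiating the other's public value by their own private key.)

Chen sends A = g^x mod p = 5^12 mod 277.
5^1 ≡ 5 (mod 277)
5^2 = (5^1)^2 ≡ 5^2 = 25 ≡ 25 (mod 277)
5^4 = (5^2)^2 ≡ 25^2 = 625 ≡ 71 (mod 277)
5^8 = (5^4)^2 ≡ 71^2 = 5041 ≡ 55 (mod 277)
5^12 = 5^8 · 5^4 ≡ 55 · 71 ≡ 27 (mod 277).
So A = 27. Diego then computes K = A^y mod p = 27^9 mod 277.
27^1 ≡ 27 (mod 277)
27^2 = (27^1)^2 ≡ 27^2 = 729 ≡ 175 (mod 277)
27^4 = (27^2)^2 ≡ 175^2 = 30625 ≡ 155 (mod 277)
27^8 = (27^4)^2 ≡ 155^2 = 24025 ≡ 203 (mod 277)
27^9 = 27^8 · 27^1 ≡ 203 · 27 ≡ 218 (mod 277).

218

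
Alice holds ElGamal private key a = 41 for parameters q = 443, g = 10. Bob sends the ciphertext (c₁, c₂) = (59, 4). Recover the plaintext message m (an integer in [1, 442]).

Shared mask s = c₁^a mod q = 59^41 mod 443.
59^1 ≡ 59 (mod 443)
59^2 = (59^1)^2 ≡ 59^2 = 3481 ≡ 380 (mod 443)
59^4 = (59^2)^2 ≡ 380^2 = 144400 ≡ 425 (mod 443)
59^8 = (59^4)^2 ≡ 425^2 = 180625 ≡ 324 (mod 443)
59^16 = (59^8)^2 ≡ 324^2 = 104976 ≡ 428 (mod 443)
59^32 = (59^16)^2 ≡ 428^2 = 183184 ≡ 225 (mod 443)
59^41 = 59^32 · 59^8 · 59^1 ≡ 225 · 324 · 59 ≡ 13 (mod 443).
So s = 13; s⁻¹ ≡ 409 (mod 443).
m = c₂ · s⁻¹ mod 443 = 4 · 409 mod 443 = 307.

307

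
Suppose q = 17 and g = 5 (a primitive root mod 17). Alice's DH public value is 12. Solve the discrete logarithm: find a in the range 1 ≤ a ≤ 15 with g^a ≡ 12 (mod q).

9

Try successive powers of 5 modulo 17:
5^1 ≡ 5
5^2 ≡ 8
5^3 ≡ 6
5^4 ≡ 13
5^5 ≡ 14
5^6 ≡ 2
5^7 ≡ 10
5^8 ≡ 16
5^9 ≡ 12
Found: a = 9.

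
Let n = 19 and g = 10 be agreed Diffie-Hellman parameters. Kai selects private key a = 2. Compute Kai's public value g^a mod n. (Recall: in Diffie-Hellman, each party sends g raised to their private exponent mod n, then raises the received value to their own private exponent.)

5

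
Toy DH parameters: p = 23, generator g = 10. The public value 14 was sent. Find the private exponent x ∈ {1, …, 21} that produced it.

Try successive powers of 10 modulo 23:
10^1 ≡ 10
10^2 ≡ 8
10^3 ≡ 11
10^4 ≡ 18
10^5 ≡ 19
10^6 ≡ 6
10^7 ≡ 14
Found: x = 7.

7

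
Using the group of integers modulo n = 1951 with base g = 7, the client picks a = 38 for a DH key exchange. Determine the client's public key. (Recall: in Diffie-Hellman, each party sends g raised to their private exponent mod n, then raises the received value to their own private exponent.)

Public value = 7^38 mod 1951.
7^1 ≡ 7 (mod 1951)
7^2 = (7^1)^2 ≡ 7^2 = 49 ≡ 49 (mod 1951)
7^4 = (7^2)^2 ≡ 49^2 = 2401 ≡ 450 (mod 1951)
7^8 = (7^4)^2 ≡ 450^2 = 202500 ≡ 1547 (mod 1951)
7^16 = (7^8)^2 ≡ 1547^2 = 2393209 ≡ 1283 (mod 1951)
7^32 = (7^16)^2 ≡ 1283^2 = 1646089 ≡ 1396 (mod 1951)
7^38 = 7^32 · 7^4 · 7^2 ≡ 1396 · 450 · 49 ≡ 873 (mod 1951).

873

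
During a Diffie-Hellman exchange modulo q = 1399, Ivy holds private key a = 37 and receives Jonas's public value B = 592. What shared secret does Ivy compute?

Shared key K = 592^37 mod 1399.
592^1 ≡ 592 (mod 1399)
592^2 = (592^1)^2 ≡ 592^2 = 350464 ≡ 714 (mod 1399)
592^4 = (592^2)^2 ≡ 714^2 = 509796 ≡ 560 (mod 1399)
592^8 = (592^4)^2 ≡ 560^2 = 313600 ≡ 224 (mod 1399)
592^16 = (592^8)^2 ≡ 224^2 = 50176 ≡ 1211 (mod 1399)
592^32 = (592^16)^2 ≡ 1211^2 = 1466521 ≡ 369 (mod 1399)
592^37 = 592^32 · 592^4 · 592^1 ≡ 369 · 560 · 592 ≡ 921 (mod 1399).

921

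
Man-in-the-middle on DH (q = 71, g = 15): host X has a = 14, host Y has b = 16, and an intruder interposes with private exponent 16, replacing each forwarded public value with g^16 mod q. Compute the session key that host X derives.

Host X receives an intruder's public value M = 15^16 mod 71 instead of the honest one.
15^1 ≡ 15 (mod 71)
15^2 = (15^1)^2 ≡ 15^2 = 225 ≡ 12 (mod 71)
15^4 = (15^2)^2 ≡ 12^2 = 144 ≡ 2 (mod 71)
15^8 = (15^4)^2 ≡ 2^2 = 4 ≡ 4 (mod 71)
15^16 = (15^8)^2 ≡ 4^2 = 16 ≡ 16 (mod 71)
So M = 16. Host X computes K = M^14 mod 71.
16^1 ≡ 16 (mod 71)
16^2 = (16^1)^2 ≡ 16^2 = 256 ≡ 43 (mod 71)
16^4 = (16^2)^2 ≡ 43^2 = 1849 ≡ 3 (mod 71)
16^8 = (16^4)^2 ≡ 3^2 = 9 ≡ 9 (mod 71)
16^14 = 16^8 · 16^4 · 16^2 ≡ 9 · 3 · 43 ≡ 25 (mod 71).

25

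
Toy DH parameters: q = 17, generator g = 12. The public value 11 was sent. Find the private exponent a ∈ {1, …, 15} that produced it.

Try successive powers of 12 modulo 17:
12^1 ≡ 12
12^2 ≡ 8
12^3 ≡ 11
Found: a = 3.

3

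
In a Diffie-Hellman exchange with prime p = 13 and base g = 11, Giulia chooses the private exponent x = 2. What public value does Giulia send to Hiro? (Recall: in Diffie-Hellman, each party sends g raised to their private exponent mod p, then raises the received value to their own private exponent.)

Public value = 11^{2} \pmod{13}.
11^1 ≡ 11 (mod 13)
11^2 = (11^1)^2 ≡ 11^2 = 121 ≡ 4 (mod 13)

4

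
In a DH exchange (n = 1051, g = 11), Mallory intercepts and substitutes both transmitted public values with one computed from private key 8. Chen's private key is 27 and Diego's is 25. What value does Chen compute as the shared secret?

1043

Chen receives Mallory's public value M = 11^8 mod 1051 instead of the honest one.
11^1 ≡ 11 (mod 1051)
11^2 = (11^1)^2 ≡ 11^2 = 121 ≡ 121 (mod 1051)
11^4 = (11^2)^2 ≡ 121^2 = 14641 ≡ 978 (mod 1051)
11^8 = (11^4)^2 ≡ 978^2 = 956484 ≡ 74 (mod 1051)
So M = 74. Chen computes K = M^27 mod 1051.
74^1 ≡ 74 (mod 1051)
74^2 = (74^1)^2 ≡ 74^2 = 5476 ≡ 221 (mod 1051)
74^4 = (74^2)^2 ≡ 221^2 = 48841 ≡ 495 (mod 1051)
74^8 = (74^4)^2 ≡ 495^2 = 245025 ≡ 142 (mod 1051)
74^16 = (74^8)^2 ≡ 142^2 = 20164 ≡ 195 (mod 1051)
74^27 = 74^16 · 74^8 · 74^2 · 74^1 ≡ 195 · 142 · 221 · 74 ≡ 1043 (mod 1051).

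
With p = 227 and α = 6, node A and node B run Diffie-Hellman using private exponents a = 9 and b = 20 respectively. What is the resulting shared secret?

122

Node B sends B = α^b mod p = 6^20 mod 227.
6^1 ≡ 6 (mod 227)
6^2 = (6^1)^2 ≡ 6^2 = 36 ≡ 36 (mod 227)
6^4 = (6^2)^2 ≡ 36^2 = 1296 ≡ 161 (mod 227)
6^8 = (6^4)^2 ≡ 161^2 = 25921 ≡ 43 (mod 227)
6^16 = (6^8)^2 ≡ 43^2 = 1849 ≡ 33 (mod 227)
6^20 = 6^16 · 6^4 ≡ 33 · 161 ≡ 92 (mod 227).
So B = 92. Node A then computes K = B^a mod p = 92^9 mod 227.
92^1 ≡ 92 (mod 227)
92^2 = (92^1)^2 ≡ 92^2 = 8464 ≡ 65 (mod 227)
92^4 = (92^2)^2 ≡ 65^2 = 4225 ≡ 139 (mod 227)
92^8 = (92^4)^2 ≡ 139^2 = 19321 ≡ 26 (mod 227)
92^9 = 92^8 · 92^1 ≡ 26 · 92 ≡ 122 (mod 227).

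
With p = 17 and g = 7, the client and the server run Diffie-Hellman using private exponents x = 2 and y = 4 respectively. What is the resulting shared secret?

16

The client sends A = g^x mod p = 7^2 mod 17.
7^1 ≡ 7 (mod 17)
7^2 = (7^1)^2 ≡ 7^2 = 49 ≡ 15 (mod 17)
So A = 15. The server then computes K = A^y mod p = 15^4 mod 17.
15^1 ≡ 15 (mod 17)
15^2 = (15^1)^2 ≡ 15^2 = 225 ≡ 4 (mod 17)
15^4 = (15^2)^2 ≡ 4^2 = 16 ≡ 16 (mod 17)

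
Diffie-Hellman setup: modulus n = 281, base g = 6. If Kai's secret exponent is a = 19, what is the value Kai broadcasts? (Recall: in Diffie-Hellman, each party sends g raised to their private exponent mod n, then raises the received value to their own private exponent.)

99

Public value = 6^{19} \pmod{281}.
6^1 ≡ 6 (mod 281)
6^2 = (6^1)^2 ≡ 6^2 = 36 ≡ 36 (mod 281)
6^4 = (6^2)^2 ≡ 36^2 = 1296 ≡ 172 (mod 281)
6^8 = (6^4)^2 ≡ 172^2 = 29584 ≡ 79 (mod 281)
6^16 = (6^8)^2 ≡ 79^2 = 6241 ≡ 59 (mod 281)
6^19 = 6^16 · 6^2 · 6^1 ≡ 59 · 36 · 6 ≡ 99 (mod 281).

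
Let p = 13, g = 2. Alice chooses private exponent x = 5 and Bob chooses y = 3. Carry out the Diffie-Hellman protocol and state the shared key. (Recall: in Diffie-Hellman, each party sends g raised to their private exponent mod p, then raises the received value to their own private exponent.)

8

Alice sends A = g^x mod p = 2^5 mod 13.
2^1 ≡ 2 (mod 13)
2^2 = (2^1)^2 ≡ 2^2 = 4 ≡ 4 (mod 13)
2^4 = (2^2)^2 ≡ 4^2 = 16 ≡ 3 (mod 13)
2^5 = 2^4 · 2^1 ≡ 3 · 2 ≡ 6 (mod 13).
So A = 6. Bob then computes K = A^y mod p = 6^3 mod 13.
6^1 ≡ 6 (mod 13)
6^2 = (6^1)^2 ≡ 6^2 = 36 ≡ 10 (mod 13)
6^3 = 6^2 · 6^1 ≡ 10 · 6 ≡ 8 (mod 13).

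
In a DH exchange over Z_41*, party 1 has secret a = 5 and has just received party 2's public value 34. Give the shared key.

3

Shared key K = 34^5 mod 41.
34^1 ≡ 34 (mod 41)
34^2 = (34^1)^2 ≡ 34^2 = 1156 ≡ 8 (mod 41)
34^4 = (34^2)^2 ≡ 8^2 = 64 ≡ 23 (mod 41)
34^5 = 34^4 · 34^1 ≡ 23 · 34 ≡ 3 (mod 41).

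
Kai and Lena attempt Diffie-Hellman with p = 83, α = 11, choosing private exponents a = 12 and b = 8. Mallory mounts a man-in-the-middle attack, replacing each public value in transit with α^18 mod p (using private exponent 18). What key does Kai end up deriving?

30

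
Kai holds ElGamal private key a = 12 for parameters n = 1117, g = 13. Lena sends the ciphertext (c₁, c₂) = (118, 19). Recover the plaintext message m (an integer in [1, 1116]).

414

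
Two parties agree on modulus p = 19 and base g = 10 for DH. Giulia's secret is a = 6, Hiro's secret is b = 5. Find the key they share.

7

Hiro sends B = g^b mod p = 10^5 mod 19.
10^1 ≡ 10 (mod 19)
10^2 = (10^1)^2 ≡ 10^2 = 100 ≡ 5 (mod 19)
10^4 = (10^2)^2 ≡ 5^2 = 25 ≡ 6 (mod 19)
10^5 = 10^4 · 10^1 ≡ 6 · 10 ≡ 3 (mod 19).
So B = 3. Giulia then computes K = B^a mod p = 3^6 mod 19.
3^1 ≡ 3 (mod 19)
3^2 = (3^1)^2 ≡ 3^2 = 9 ≡ 9 (mod 19)
3^4 = (3^2)^2 ≡ 9^2 = 81 ≡ 5 (mod 19)
3^6 = 3^4 · 3^2 ≡ 5 · 9 ≡ 7 (mod 19).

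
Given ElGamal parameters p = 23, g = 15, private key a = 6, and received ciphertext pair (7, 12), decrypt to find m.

3

Shared mask s = c₁^a mod p = 7^6 mod 23.
7^1 ≡ 7 (mod 23)
7^2 = (7^1)^2 ≡ 7^2 = 49 ≡ 3 (mod 23)
7^4 = (7^2)^2 ≡ 3^2 = 9 ≡ 9 (mod 23)
7^6 = 7^4 · 7^2 ≡ 9 · 3 ≡ 4 (mod 23).
So s = 4; s⁻¹ ≡ 6 (mod 23).
m = c₂ · s⁻¹ mod 23 = 12 · 6 mod 23 = 3.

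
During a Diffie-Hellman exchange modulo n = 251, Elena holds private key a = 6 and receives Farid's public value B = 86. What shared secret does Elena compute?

Shared key K = 86^6 mod 251.
86^1 ≡ 86 (mod 251)
86^2 = (86^1)^2 ≡ 86^2 = 7396 ≡ 117 (mod 251)
86^4 = (86^2)^2 ≡ 117^2 = 13689 ≡ 135 (mod 251)
86^6 = 86^4 · 86^2 ≡ 135 · 117 ≡ 233 (mod 251).

233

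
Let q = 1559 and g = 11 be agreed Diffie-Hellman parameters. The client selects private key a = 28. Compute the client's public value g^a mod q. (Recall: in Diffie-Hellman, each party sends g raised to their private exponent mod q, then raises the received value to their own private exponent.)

1467

Public value = 11^28 mod 1559.
11^1 ≡ 11 (mod 1559)
11^2 = (11^1)^2 ≡ 11^2 = 121 ≡ 121 (mod 1559)
11^4 = (11^2)^2 ≡ 121^2 = 14641 ≡ 610 (mod 1559)
11^8 = (11^4)^2 ≡ 610^2 = 372100 ≡ 1058 (mod 1559)
11^16 = (11^8)^2 ≡ 1058^2 = 1119364 ≡ 2 (mod 1559)
11^28 = 11^16 · 11^8 · 11^4 ≡ 2 · 1058 · 610 ≡ 1467 (mod 1559).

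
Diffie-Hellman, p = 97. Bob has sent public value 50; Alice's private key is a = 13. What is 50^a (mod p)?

Shared key K = 50^13 mod 97.
50^1 ≡ 50 (mod 97)
50^2 = (50^1)^2 ≡ 50^2 = 2500 ≡ 75 (mod 97)
50^4 = (50^2)^2 ≡ 75^2 = 5625 ≡ 96 (mod 97)
50^8 = (50^4)^2 ≡ 96^2 = 9216 ≡ 1 (mod 97)
50^13 = 50^8 · 50^4 · 50^1 ≡ 1 · 96 · 50 ≡ 47 (mod 97).

47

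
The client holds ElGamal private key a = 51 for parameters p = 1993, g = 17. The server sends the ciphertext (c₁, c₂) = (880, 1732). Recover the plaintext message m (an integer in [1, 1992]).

Shared mask s = c₁^a mod p = 880^51 mod 1993.
880^1 ≡ 880 (mod 1993)
880^2 = (880^1)^2 ≡ 880^2 = 774400 ≡ 1116 (mod 1993)
880^4 = (880^2)^2 ≡ 1116^2 = 1245456 ≡ 1824 (mod 1993)
880^8 = (880^4)^2 ≡ 1824^2 = 3326976 ≡ 659 (mod 1993)
880^16 = (880^8)^2 ≡ 659^2 = 434281 ≡ 1800 (mod 1993)
880^32 = (880^16)^2 ≡ 1800^2 = 3240000 ≡ 1375 (mod 1993)
880^51 = 880^32 · 880^16 · 880^2 · 880^1 ≡ 1375 · 1800 · 1116 · 880 ≡ 18 (mod 1993).
So s = 18; s⁻¹ ≡ 1218 (mod 1993).
m = c₂ · s⁻¹ mod 1993 = 1732 · 1218 mod 1993 = 982.

982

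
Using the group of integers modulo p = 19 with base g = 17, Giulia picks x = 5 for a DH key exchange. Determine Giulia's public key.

6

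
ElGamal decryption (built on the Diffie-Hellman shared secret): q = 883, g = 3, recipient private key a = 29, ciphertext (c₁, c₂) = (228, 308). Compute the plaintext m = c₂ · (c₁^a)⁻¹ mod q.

123

Shared mask s = c₁^a mod q = 228^29 mod 883.
228^1 ≡ 228 (mod 883)
228^2 = (228^1)^2 ≡ 228^2 = 51984 ≡ 770 (mod 883)
228^4 = (228^2)^2 ≡ 770^2 = 592900 ≡ 407 (mod 883)
228^8 = (228^4)^2 ≡ 407^2 = 165649 ≡ 528 (mod 883)
228^16 = (228^8)^2 ≡ 528^2 = 278784 ≡ 639 (mod 883)
228^29 = 228^16 · 228^8 · 228^4 · 228^1 ≡ 639 · 528 · 407 · 228 ≡ 785 (mod 883).
So s = 785; s⁻¹ ≡ 9 (mod 883).
m = c₂ · s⁻¹ mod 883 = 308 · 9 mod 883 = 123.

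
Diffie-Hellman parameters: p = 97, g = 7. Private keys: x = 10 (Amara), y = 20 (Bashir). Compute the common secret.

Amara sends A = g^x mod p = 7^10 mod 97.
7^1 ≡ 7 (mod 97)
7^2 = (7^1)^2 ≡ 7^2 = 49 ≡ 49 (mod 97)
7^4 = (7^2)^2 ≡ 49^2 = 2401 ≡ 73 (mod 97)
7^8 = (7^4)^2 ≡ 73^2 = 5329 ≡ 91 (mod 97)
7^10 = 7^8 · 7^2 ≡ 91 · 49 ≡ 94 (mod 97).
So A = 94. Bashir then computes K = A^y mod p = 94^20 mod 97.
94^1 ≡ 94 (mod 97)
94^2 = (94^1)^2 ≡ 94^2 = 8836 ≡ 9 (mod 97)
94^4 = (94^2)^2 ≡ 9^2 = 81 ≡ 81 (mod 97)
94^8 = (94^4)^2 ≡ 81^2 = 6561 ≡ 62 (mod 97)
94^16 = (94^8)^2 ≡ 62^2 = 3844 ≡ 61 (mod 97)
94^20 = 94^16 · 94^4 ≡ 61 · 81 ≡ 91 (mod 97).

91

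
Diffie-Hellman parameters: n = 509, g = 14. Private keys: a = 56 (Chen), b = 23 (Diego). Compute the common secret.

424

Diego sends B = g^b mod n = 14^23 mod 509.
14^1 ≡ 14 (mod 509)
14^2 = (14^1)^2 ≡ 14^2 = 196 ≡ 196 (mod 509)
14^4 = (14^2)^2 ≡ 196^2 = 38416 ≡ 241 (mod 509)
14^8 = (14^4)^2 ≡ 241^2 = 58081 ≡ 55 (mod 509)
14^16 = (14^8)^2 ≡ 55^2 = 3025 ≡ 480 (mod 509)
14^23 = 14^16 · 14^4 · 14^2 · 14^1 ≡ 480 · 241 · 196 · 14 ≡ 286 (mod 509).
So B = 286. Chen then computes K = B^a mod n = 286^56 mod 509.
286^1 ≡ 286 (mod 509)
286^2 = (286^1)^2 ≡ 286^2 = 81796 ≡ 356 (mod 509)
286^4 = (286^2)^2 ≡ 356^2 = 126736 ≡ 504 (mod 509)
286^8 = (286^4)^2 ≡ 504^2 = 254016 ≡ 25 (mod 509)
286^16 = (286^8)^2 ≡ 25^2 = 625 ≡ 116 (mod 509)
286^32 = (286^16)^2 ≡ 116^2 = 13456 ≡ 222 (mod 509)
286^56 = 286^32 · 286^16 · 286^8 ≡ 222 · 116 · 25 ≡ 424 (mod 509).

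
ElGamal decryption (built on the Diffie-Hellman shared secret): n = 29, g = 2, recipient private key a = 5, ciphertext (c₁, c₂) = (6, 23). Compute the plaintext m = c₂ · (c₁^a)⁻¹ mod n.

13

Shared mask s = c₁^a mod n = 6^5 mod 29.
6^1 ≡ 6 (mod 29)
6^2 = (6^1)^2 ≡ 6^2 = 36 ≡ 7 (mod 29)
6^4 = (6^2)^2 ≡ 7^2 = 49 ≡ 20 (mod 29)
6^5 = 6^4 · 6^1 ≡ 20 · 6 ≡ 4 (mod 29).
So s = 4; s⁻¹ ≡ 22 (mod 29).
m = c₂ · s⁻¹ mod 29 = 23 · 22 mod 29 = 13.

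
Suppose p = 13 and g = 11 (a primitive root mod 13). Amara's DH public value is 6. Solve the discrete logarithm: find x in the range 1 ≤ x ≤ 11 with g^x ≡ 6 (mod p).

Try successive powers of 11 modulo 13:
11^1 ≡ 11
11^2 ≡ 4
11^3 ≡ 5
11^4 ≡ 3
11^5 ≡ 7
11^6 ≡ 12
11^7 ≡ 2
11^8 ≡ 9
11^9 ≡ 8
11^10 ≡ 10
11^11 ≡ 6
Found: x = 11.

11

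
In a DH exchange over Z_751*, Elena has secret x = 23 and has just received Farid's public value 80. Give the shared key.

Shared key K = 80^23 mod 751.
80^1 ≡ 80 (mod 751)
80^2 = (80^1)^2 ≡ 80^2 = 6400 ≡ 392 (mod 751)
80^4 = (80^2)^2 ≡ 392^2 = 153664 ≡ 460 (mod 751)
80^8 = (80^4)^2 ≡ 460^2 = 211600 ≡ 569 (mod 751)
80^16 = (80^8)^2 ≡ 569^2 = 323761 ≡ 80 (mod 751)
80^23 = 80^16 · 80^4 · 80^2 · 80^1 ≡ 80 · 460 · 392 · 80 ≡ 569 (mod 751).

569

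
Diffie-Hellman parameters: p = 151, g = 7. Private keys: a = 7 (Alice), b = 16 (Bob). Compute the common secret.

88

Alice sends A = g^a mod p = 7^7 mod 151.
7^1 ≡ 7 (mod 151)
7^2 = (7^1)^2 ≡ 7^2 = 49 ≡ 49 (mod 151)
7^4 = (7^2)^2 ≡ 49^2 = 2401 ≡ 136 (mod 151)
7^7 = 7^4 · 7^2 · 7^1 ≡ 136 · 49 · 7 ≡ 140 (mod 151).
So A = 140. Bob then computes K = A^b mod p = 140^16 mod 151.
140^1 ≡ 140 (mod 151)
140^2 = (140^1)^2 ≡ 140^2 = 19600 ≡ 121 (mod 151)
140^4 = (140^2)^2 ≡ 121^2 = 14641 ≡ 145 (mod 151)
140^8 = (140^4)^2 ≡ 145^2 = 21025 ≡ 36 (mod 151)
140^16 = (140^8)^2 ≡ 36^2 = 1296 ≡ 88 (mod 151)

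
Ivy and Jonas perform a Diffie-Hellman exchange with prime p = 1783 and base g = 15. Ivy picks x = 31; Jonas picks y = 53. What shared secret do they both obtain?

Jonas sends B = g^y mod p = 15^53 mod 1783.
15^1 ≡ 15 (mod 1783)
15^2 = (15^1)^2 ≡ 15^2 = 225 ≡ 225 (mod 1783)
15^4 = (15^2)^2 ≡ 225^2 = 50625 ≡ 701 (mod 1783)
15^8 = (15^4)^2 ≡ 701^2 = 491401 ≡ 1076 (mod 1783)
15^16 = (15^8)^2 ≡ 1076^2 = 1157776 ≡ 609 (mod 1783)
15^32 = (15^16)^2 ≡ 609^2 = 370881 ≡ 17 (mod 1783)
15^53 = 15^32 · 15^16 · 15^4 · 15^1 ≡ 17 · 609 · 701 · 15 ≡ 730 (mod 1783).
So B = 730. Ivy then computes K = B^x mod p = 730^31 mod 1783.
730^1 ≡ 730 (mod 1783)
730^2 = (730^1)^2 ≡ 730^2 = 532900 ≡ 1566 (mod 1783)
730^4 = (730^2)^2 ≡ 1566^2 = 2452356 ≡ 731 (mod 1783)
730^8 = (730^4)^2 ≡ 731^2 = 534361 ≡ 1244 (mod 1783)
730^16 = (730^8)^2 ≡ 1244^2 = 1547536 ≡ 1675 (mod 1783)
730^31 = 730^16 · 730^8 · 730^4 · 730^2 · 730^1 ≡ 1675 · 1244 · 731 · 1566 · 730 ≡ 949 (mod 1783).

949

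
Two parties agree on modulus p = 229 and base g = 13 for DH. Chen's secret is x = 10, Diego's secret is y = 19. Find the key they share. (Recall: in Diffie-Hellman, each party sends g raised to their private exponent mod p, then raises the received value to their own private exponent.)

228

Chen sends A = g^x mod p = 13^10 mod 229.
13^1 ≡ 13 (mod 229)
13^2 = (13^1)^2 ≡ 13^2 = 169 ≡ 169 (mod 229)
13^4 = (13^2)^2 ≡ 169^2 = 28561 ≡ 165 (mod 229)
13^8 = (13^4)^2 ≡ 165^2 = 27225 ≡ 203 (mod 229)
13^10 = 13^8 · 13^2 ≡ 203 · 169 ≡ 186 (mod 229).
So A = 186. Diego then computes K = A^y mod p = 186^19 mod 229.
186^1 ≡ 186 (mod 229)
186^2 = (186^1)^2 ≡ 186^2 = 34596 ≡ 17 (mod 229)
186^4 = (186^2)^2 ≡ 17^2 = 289 ≡ 60 (mod 229)
186^8 = (186^4)^2 ≡ 60^2 = 3600 ≡ 165 (mod 229)
186^16 = (186^8)^2 ≡ 165^2 = 27225 ≡ 203 (mod 229)
186^19 = 186^16 · 186^2 · 186^1 ≡ 203 · 17 · 186 ≡ 228 (mod 229).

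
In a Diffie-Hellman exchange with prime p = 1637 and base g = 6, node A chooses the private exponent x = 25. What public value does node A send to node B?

Public value = 6^25 (mod 1637).
6^1 ≡ 6 (mod 1637)
6^2 = (6^1)^2 ≡ 6^2 = 36 ≡ 36 (mod 1637)
6^4 = (6^2)^2 ≡ 36^2 = 1296 ≡ 1296 (mod 1637)
6^8 = (6^4)^2 ≡ 1296^2 = 1679616 ≡ 54 (mod 1637)
6^16 = (6^8)^2 ≡ 54^2 = 2916 ≡ 1279 (mod 1637)
6^25 = 6^16 · 6^8 · 6^1 ≡ 1279 · 54 · 6 ≡ 235 (mod 1637).

235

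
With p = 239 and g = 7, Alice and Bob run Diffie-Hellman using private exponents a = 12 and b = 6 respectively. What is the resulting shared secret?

122

Bob sends B = g^b mod p = 7^6 mod 239.
7^1 ≡ 7 (mod 239)
7^2 = (7^1)^2 ≡ 7^2 = 49 ≡ 49 (mod 239)
7^4 = (7^2)^2 ≡ 49^2 = 2401 ≡ 11 (mod 239)
7^6 = 7^4 · 7^2 ≡ 11 · 49 ≡ 61 (mod 239).
So B = 61. Alice then computes K = B^a mod p = 61^12 mod 239.
61^1 ≡ 61 (mod 239)
61^2 = (61^1)^2 ≡ 61^2 = 3721 ≡ 136 (mod 239)
61^4 = (61^2)^2 ≡ 136^2 = 18496 ≡ 93 (mod 239)
61^8 = (61^4)^2 ≡ 93^2 = 8649 ≡ 45 (mod 239)
61^12 = 61^8 · 61^4 ≡ 45 · 93 ≡ 122 (mod 239).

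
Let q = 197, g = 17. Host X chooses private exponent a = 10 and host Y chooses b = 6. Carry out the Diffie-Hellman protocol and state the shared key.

Host X sends A = g^a mod q = 17^10 mod 197.
17^1 ≡ 17 (mod 197)
17^2 = (17^1)^2 ≡ 17^2 = 289 ≡ 92 (mod 197)
17^4 = (17^2)^2 ≡ 92^2 = 8464 ≡ 190 (mod 197)
17^8 = (17^4)^2 ≡ 190^2 = 36100 ≡ 49 (mod 197)
17^10 = 17^8 · 17^2 ≡ 49 · 92 ≡ 174 (mod 197).
So A = 174. Host Y then computes K = A^b mod q = 174^6 mod 197.
174^1 ≡ 174 (mod 197)
174^2 = (174^1)^2 ≡ 174^2 = 30276 ≡ 135 (mod 197)
174^4 = (174^2)^2 ≡ 135^2 = 18225 ≡ 101 (mod 197)
174^6 = 174^4 · 174^2 ≡ 101 · 135 ≡ 42 (mod 197).

42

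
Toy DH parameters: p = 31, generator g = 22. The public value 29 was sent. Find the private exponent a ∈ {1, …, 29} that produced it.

Try successive powers of 22 modulo 31:
22^1 ≡ 22
22^2 ≡ 19
22^3 ≡ 15
22^4 ≡ 20
22^5 ≡ 6
22^6 ≡ 8
22^7 ≡ 21
22^8 ≡ 28
22^9 ≡ 27
22^10 ≡ 5
22^11 ≡ 17
22^12 ≡ 2
22^13 ≡ 13
22^14 ≡ 7
22^15 ≡ 30
22^16 ≡ 9
22^17 ≡ 12
22^18 ≡ 16
22^19 ≡ 11
22^20 ≡ 25
22^21 ≡ 23
22^22 ≡ 10
22^23 ≡ 3
22^24 ≡ 4
22^25 ≡ 26
22^26 ≡ 14
22^27 ≡ 29
Found: a = 27.

27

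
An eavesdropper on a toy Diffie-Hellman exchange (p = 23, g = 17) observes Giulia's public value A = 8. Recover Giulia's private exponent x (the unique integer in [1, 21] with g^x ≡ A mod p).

4

Try successive powers of 17 modulo 23:
17^1 ≡ 17
17^2 ≡ 13
17^3 ≡ 14
17^4 ≡ 8
Found: x = 4.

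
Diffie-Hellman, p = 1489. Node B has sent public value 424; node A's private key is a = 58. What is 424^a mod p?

728

Shared key K = 424^58 mod 1489.
424^1 ≡ 424 (mod 1489)
424^2 = (424^1)^2 ≡ 424^2 = 179776 ≡ 1096 (mod 1489)
424^4 = (424^2)^2 ≡ 1096^2 = 1201216 ≡ 1082 (mod 1489)
424^8 = (424^4)^2 ≡ 1082^2 = 1170724 ≡ 370 (mod 1489)
424^16 = (424^8)^2 ≡ 370^2 = 136900 ≡ 1401 (mod 1489)
424^32 = (424^16)^2 ≡ 1401^2 = 1962801 ≡ 299 (mod 1489)
424^58 = 424^32 · 424^16 · 424^8 · 424^2 ≡ 299 · 1401 · 370 · 1096 ≡ 728 (mod 1489).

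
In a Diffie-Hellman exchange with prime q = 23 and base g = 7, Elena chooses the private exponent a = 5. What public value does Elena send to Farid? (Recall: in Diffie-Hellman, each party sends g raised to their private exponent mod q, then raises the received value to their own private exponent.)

Public value = 7^5 (mod 23).
7^1 ≡ 7 (mod 23)
7^2 = (7^1)^2 ≡ 7^2 = 49 ≡ 3 (mod 23)
7^4 = (7^2)^2 ≡ 3^2 = 9 ≡ 9 (mod 23)
7^5 = 7^4 · 7^1 ≡ 9 · 7 ≡ 17 (mod 23).

17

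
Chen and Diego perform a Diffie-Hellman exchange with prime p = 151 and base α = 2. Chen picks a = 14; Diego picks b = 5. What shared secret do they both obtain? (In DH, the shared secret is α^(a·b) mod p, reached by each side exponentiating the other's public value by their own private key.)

118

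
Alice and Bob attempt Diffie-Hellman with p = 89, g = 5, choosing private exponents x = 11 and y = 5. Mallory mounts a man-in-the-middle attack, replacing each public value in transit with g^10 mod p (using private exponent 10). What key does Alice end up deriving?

88

Alice receives Mallory's public value M = 5^10 mod 89 instead of the honest one.
5^1 ≡ 5 (mod 89)
5^2 = (5^1)^2 ≡ 5^2 = 25 ≡ 25 (mod 89)
5^4 = (5^2)^2 ≡ 25^2 = 625 ≡ 2 (mod 89)
5^8 = (5^4)^2 ≡ 2^2 = 4 ≡ 4 (mod 89)
5^10 = 5^8 · 5^2 ≡ 4 · 25 ≡ 11 (mod 89).
So M = 11. Alice computes K = M^11 mod 89.
11^1 ≡ 11 (mod 89)
11^2 = (11^1)^2 ≡ 11^2 = 121 ≡ 32 (mod 89)
11^4 = (11^2)^2 ≡ 32^2 = 1024 ≡ 45 (mod 89)
11^8 = (11^4)^2 ≡ 45^2 = 2025 ≡ 67 (mod 89)
11^11 = 11^8 · 11^2 · 11^1 ≡ 67 · 32 · 11 ≡ 88 (mod 89).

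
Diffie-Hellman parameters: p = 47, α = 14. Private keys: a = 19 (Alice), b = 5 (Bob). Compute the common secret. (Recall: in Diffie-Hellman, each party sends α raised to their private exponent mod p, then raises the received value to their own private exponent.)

Alice sends A = α^a mod p = 14^19 mod 47.
14^1 ≡ 14 (mod 47)
14^2 = (14^1)^2 ≡ 14^2 = 196 ≡ 8 (mod 47)
14^4 = (14^2)^2 ≡ 8^2 = 64 ≡ 17 (mod 47)
14^8 = (14^4)^2 ≡ 17^2 = 289 ≡ 7 (mod 47)
14^16 = (14^8)^2 ≡ 7^2 = 49 ≡ 2 (mod 47)
14^19 = 14^16 · 14^2 · 14^1 ≡ 2 · 8 · 14 ≡ 36 (mod 47).
So A = 36. Bob then computes K = A^b mod p = 36^5 mod 47.
36^1 ≡ 36 (mod 47)
36^2 = (36^1)^2 ≡ 36^2 = 1296 ≡ 27 (mod 47)
36^4 = (36^2)^2 ≡ 27^2 = 729 ≡ 24 (mod 47)
36^5 = 36^4 · 36^1 ≡ 24 · 36 ≡ 18 (mod 47).

18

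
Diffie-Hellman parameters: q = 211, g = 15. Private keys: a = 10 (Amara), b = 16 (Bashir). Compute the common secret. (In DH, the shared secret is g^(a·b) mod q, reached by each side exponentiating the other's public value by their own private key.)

Amara sends A = g^a mod q = 15^10 mod 211.
15^1 ≡ 15 (mod 211)
15^2 = (15^1)^2 ≡ 15^2 = 225 ≡ 14 (mod 211)
15^4 = (15^2)^2 ≡ 14^2 = 196 ≡ 196 (mod 211)
15^8 = (15^4)^2 ≡ 196^2 = 38416 ≡ 14 (mod 211)
15^10 = 15^8 · 15^2 ≡ 14 · 14 ≡ 196 (mod 211).
So A = 196. Bashir then computes K = A^b mod q = 196^16 mod 211.
196^1 ≡ 196 (mod 211)
196^2 = (196^1)^2 ≡ 196^2 = 38416 ≡ 14 (mod 211)
196^4 = (196^2)^2 ≡ 14^2 = 196 ≡ 196 (mod 211)
196^8 = (196^4)^2 ≡ 196^2 = 38416 ≡ 14 (mod 211)
196^16 = (196^8)^2 ≡ 14^2 = 196 ≡ 196 (mod 211)

196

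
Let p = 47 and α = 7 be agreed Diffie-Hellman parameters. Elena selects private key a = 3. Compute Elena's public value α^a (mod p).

Public value = 7^3 (mod 47).
7^1 ≡ 7 (mod 47)
7^2 = (7^1)^2 ≡ 7^2 = 49 ≡ 2 (mod 47)
7^3 = 7^2 · 7^1 ≡ 2 · 7 ≡ 14 (mod 47).

14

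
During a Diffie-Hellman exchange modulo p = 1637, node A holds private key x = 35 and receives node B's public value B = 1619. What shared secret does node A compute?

693

Shared key K = 1619^35 mod 1637.
1619^1 ≡ 1619 (mod 1637)
1619^2 = (1619^1)^2 ≡ 1619^2 = 2621161 ≡ 324 (mod 1637)
1619^4 = (1619^2)^2 ≡ 324^2 = 104976 ≡ 208 (mod 1637)
1619^8 = (1619^4)^2 ≡ 208^2 = 43264 ≡ 702 (mod 1637)
1619^16 = (1619^8)^2 ≡ 702^2 = 492804 ≡ 67 (mod 1637)
1619^32 = (1619^16)^2 ≡ 67^2 = 4489 ≡ 1215 (mod 1637)
1619^35 = 1619^32 · 1619^2 · 1619^1 ≡ 1215 · 324 · 1619 ≡ 693 (mod 1637).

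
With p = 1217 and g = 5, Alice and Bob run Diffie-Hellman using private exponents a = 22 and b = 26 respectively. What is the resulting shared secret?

233

Alice sends A = g^a mod p = 5^22 mod 1217.
5^1 ≡ 5 (mod 1217)
5^2 = (5^1)^2 ≡ 5^2 = 25 ≡ 25 (mod 1217)
5^4 = (5^2)^2 ≡ 25^2 = 625 ≡ 625 (mod 1217)
5^8 = (5^4)^2 ≡ 625^2 = 390625 ≡ 1185 (mod 1217)
5^16 = (5^8)^2 ≡ 1185^2 = 1404225 ≡ 1024 (mod 1217)
5^22 = 5^16 · 5^4 · 5^2 ≡ 1024 · 625 · 25 ≡ 101 (mod 1217).
So A = 101. Bob then computes K = A^b mod p = 101^26 mod 1217.
101^1 ≡ 101 (mod 1217)
101^2 = (101^1)^2 ≡ 101^2 = 10201 ≡ 465 (mod 1217)
101^4 = (101^2)^2 ≡ 465^2 = 216225 ≡ 816 (mod 1217)
101^8 = (101^4)^2 ≡ 816^2 = 665856 ≡ 157 (mod 1217)
101^16 = (101^8)^2 ≡ 157^2 = 24649 ≡ 309 (mod 1217)
101^26 = 101^16 · 101^8 · 101^2 ≡ 309 · 157 · 465 ≡ 233 (mod 1217).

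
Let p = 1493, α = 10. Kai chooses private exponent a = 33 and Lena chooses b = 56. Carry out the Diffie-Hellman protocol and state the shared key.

983

Kai sends A = α^a mod p = 10^33 mod 1493.
10^1 ≡ 10 (mod 1493)
10^2 = (10^1)^2 ≡ 10^2 = 100 ≡ 100 (mod 1493)
10^4 = (10^2)^2 ≡ 100^2 = 10000 ≡ 1042 (mod 1493)
10^8 = (10^4)^2 ≡ 1042^2 = 1085764 ≡ 353 (mod 1493)
10^16 = (10^8)^2 ≡ 353^2 = 124609 ≡ 690 (mod 1493)
10^32 = (10^16)^2 ≡ 690^2 = 476100 ≡ 1326 (mod 1493)
10^33 = 10^32 · 10^1 ≡ 1326 · 10 ≡ 1316 (mod 1493).
So A = 1316. Lena then computes K = A^b mod p = 1316^56 mod 1493.
1316^1 ≡ 1316 (mod 1493)
1316^2 = (1316^1)^2 ≡ 1316^2 = 1731856 ≡ 1469 (mod 1493)
1316^4 = (1316^2)^2 ≡ 1469^2 = 2157961 ≡ 576 (mod 1493)
1316^8 = (1316^4)^2 ≡ 576^2 = 331776 ≡ 330 (mod 1493)
1316^16 = (1316^8)^2 ≡ 330^2 = 108900 ≡ 1404 (mod 1493)
1316^32 = (1316^16)^2 ≡ 1404^2 = 1971216 ≡ 456 (mod 1493)
1316^56 = 1316^32 · 1316^16 · 1316^8 ≡ 456 · 1404 · 330 ≡ 983 (mod 1493).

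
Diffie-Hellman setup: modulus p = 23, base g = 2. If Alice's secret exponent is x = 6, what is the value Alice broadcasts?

Public value = 2^6 mod 23.
2^1 ≡ 2 (mod 23)
2^2 = (2^1)^2 ≡ 2^2 = 4 ≡ 4 (mod 23)
2^4 = (2^2)^2 ≡ 4^2 = 16 ≡ 16 (mod 23)
2^6 = 2^4 · 2^2 ≡ 16 · 4 ≡ 18 (mod 23).

18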